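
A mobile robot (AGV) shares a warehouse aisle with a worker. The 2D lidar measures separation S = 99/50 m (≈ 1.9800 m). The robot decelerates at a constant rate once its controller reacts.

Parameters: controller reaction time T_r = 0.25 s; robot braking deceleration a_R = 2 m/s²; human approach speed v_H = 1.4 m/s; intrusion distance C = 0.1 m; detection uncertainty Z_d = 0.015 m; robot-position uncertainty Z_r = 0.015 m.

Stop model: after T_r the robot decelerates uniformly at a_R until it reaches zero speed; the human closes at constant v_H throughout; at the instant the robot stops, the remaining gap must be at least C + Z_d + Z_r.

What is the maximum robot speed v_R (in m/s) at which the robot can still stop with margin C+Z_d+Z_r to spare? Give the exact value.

v_R_max = 6/5 m/s = 1.2000 m/s

quadratic (1/4)·v² + (19/20)·v + (-3/2) = 0
  disc = (19/20)² − 4·(1/4)·(-3/2) = 961/400 ; √disc = 31/20
  v_R = (−(19/20) + 31/20) / (2·(1/4)) = 6/5 m/s
check:
braking lasts T_s = (6/5)/2 = 0.6000 s
robot covers v_R·T_r = 1.2000·0.2500 = 0.3000 m before braking
robot covers 1.2000·0.6000 − ½·2.0000·0.6000² = 0.3600 m while stopping
human over T_r+T_s: 1.4000·(0.2500+0.6000) = 1.1900 m
C+Z_d+Z_r = 0.1000+0.0150+0.0150 = 0.1300 m
sum ≈ 0.3000+0.3600+1.1900+0.1300 ≈ 1.9800 m = S ✓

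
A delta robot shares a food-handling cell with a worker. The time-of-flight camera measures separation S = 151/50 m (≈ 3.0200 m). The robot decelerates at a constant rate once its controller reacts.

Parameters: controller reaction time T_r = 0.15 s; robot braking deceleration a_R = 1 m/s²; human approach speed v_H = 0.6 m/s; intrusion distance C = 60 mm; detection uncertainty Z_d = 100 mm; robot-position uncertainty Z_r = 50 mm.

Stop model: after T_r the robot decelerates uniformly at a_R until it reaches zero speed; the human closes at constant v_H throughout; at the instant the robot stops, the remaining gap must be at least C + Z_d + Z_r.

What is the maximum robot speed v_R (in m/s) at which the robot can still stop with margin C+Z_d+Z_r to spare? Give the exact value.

at the boundary: (1/2)·v² + (3/4)·v + (-68/25) = 0
  disc = (3/4)² − 4·(1/2)·(-68/25) = 2401/400 ; √disc = 49/20
  v_R = (−(3/4) + 49/20) / (2·(1/2)) = 17/10 m/s
check:
braking lasts T_s = (17/10)/1 = 1.7000 s
robot covers v_R·T_r = 1.7000·0.1500 = 0.2550 m before braking
braking distance = 1.7000²/(2·1.0000) = 1.4450 m
person approaches 0.6000·(0.1500+1.7000) = 1.1100 m
residual clearance needed = 0.0600+0.1000+0.0500 = 0.2100 m
sum ≈ 0.2550+1.4450+1.1100+0.2100 ≈ 3.0200 m = S ✓

v_R_max = 17/10 m/s = 1.7000 m/s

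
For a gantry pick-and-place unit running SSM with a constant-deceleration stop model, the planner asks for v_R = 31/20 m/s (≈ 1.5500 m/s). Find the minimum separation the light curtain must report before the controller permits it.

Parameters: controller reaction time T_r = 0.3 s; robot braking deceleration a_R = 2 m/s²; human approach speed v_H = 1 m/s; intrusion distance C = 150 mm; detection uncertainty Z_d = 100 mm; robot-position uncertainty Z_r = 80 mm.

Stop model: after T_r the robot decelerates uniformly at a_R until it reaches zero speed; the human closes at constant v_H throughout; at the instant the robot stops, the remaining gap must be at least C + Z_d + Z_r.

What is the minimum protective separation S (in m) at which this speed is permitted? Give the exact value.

S_min = 3953/1600 m = 2.4706 m

T_s = v_R/a_R = (31/20)/2 = 0.7750 s
robot in T_r: 1.5500·0.3000 = 0.4650 m
robot under decel: 1.5500²/(2·2.0000) = 0.6006 m
human over T_r+T_s: 1.0000·(0.3000+0.7750) = 1.0750 m
C+Z_d+Z_r = 0.1500+0.1000+0.0800 = 0.3300 m
S_min ≈ 0.4650+0.6006+1.0750+0.3300  ⇒  S_min = 3953/1600 m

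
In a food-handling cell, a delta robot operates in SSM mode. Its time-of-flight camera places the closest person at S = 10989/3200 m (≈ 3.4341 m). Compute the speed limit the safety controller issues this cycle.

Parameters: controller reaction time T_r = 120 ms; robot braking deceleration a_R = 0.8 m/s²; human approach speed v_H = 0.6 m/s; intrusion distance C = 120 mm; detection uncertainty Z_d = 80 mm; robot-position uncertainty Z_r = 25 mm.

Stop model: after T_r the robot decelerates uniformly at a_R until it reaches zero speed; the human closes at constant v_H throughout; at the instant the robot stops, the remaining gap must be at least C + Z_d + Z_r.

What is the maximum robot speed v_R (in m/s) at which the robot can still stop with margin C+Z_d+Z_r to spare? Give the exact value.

at the boundary: (5/8)·v² + (87/100)·v + (-50193/16000) = 0
  disc = (87/100)² − 4·(5/8)·(-50193/16000) = 1375929/160000 ; √disc = 1173/400
  v_R = (−(87/100) + 1173/400) / (2·(5/8)) = 33/20 m/s
check:
stop time T_s = (33/20)/(4/5) = 2.0625 s
robot in T_r: 1.6500·0.1200 = 0.1980 m
robot under decel: 1.6500²/(2·0.8000) = 1.7016 m
person approaches 0.6000·(0.1200+2.0625) = 1.3095 m
margins: 0.1200+0.0800+0.0250 = 0.2250 m
sum ≈ 0.1980+1.7016+1.3095+0.2250 ≈ 3.4341 m = S ✓

v_R_max = 33/20 m/s = 1.6500 m/s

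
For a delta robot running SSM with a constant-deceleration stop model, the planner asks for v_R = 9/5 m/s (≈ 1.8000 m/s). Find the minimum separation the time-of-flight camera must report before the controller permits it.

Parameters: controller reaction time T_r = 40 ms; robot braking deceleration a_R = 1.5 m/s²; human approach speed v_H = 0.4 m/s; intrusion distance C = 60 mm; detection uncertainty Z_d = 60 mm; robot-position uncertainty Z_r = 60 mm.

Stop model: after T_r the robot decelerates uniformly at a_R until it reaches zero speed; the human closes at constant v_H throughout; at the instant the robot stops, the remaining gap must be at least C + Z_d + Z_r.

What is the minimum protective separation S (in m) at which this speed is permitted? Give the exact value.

S_min = 457/250 m = 1.8280 m

T_s = v_R/a_R = (9/5)/(3/2) = 1.2000 s
robot in T_r: 1.8000·0.0400 = 0.0720 m
robot covers 1.8000·1.2000 − ½·1.5000·1.2000² = 1.0800 m while stopping
person approaches 0.4000·(0.0400+1.2000) = 0.4960 m
residual clearance needed = 0.0600+0.0600+0.0600 = 0.1800 m
S_min ≈ 0.0720+1.0800+0.4960+0.1800  ⇒  S_min = 457/250 m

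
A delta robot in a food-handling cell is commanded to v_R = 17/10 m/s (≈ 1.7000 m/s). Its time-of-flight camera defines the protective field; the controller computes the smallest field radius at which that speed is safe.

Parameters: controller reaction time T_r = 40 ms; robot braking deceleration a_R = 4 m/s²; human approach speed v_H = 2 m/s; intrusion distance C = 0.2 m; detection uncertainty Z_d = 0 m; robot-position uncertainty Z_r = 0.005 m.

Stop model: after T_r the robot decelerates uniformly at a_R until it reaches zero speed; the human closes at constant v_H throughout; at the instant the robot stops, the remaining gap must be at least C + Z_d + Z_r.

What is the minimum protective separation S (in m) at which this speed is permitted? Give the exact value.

S_min = 6257/4000 m = 1.5642 m

stop time T_s = (17/10)/4 = 0.4250 s
robot covers v_R·T_r = 1.7000·0.0400 = 0.0680 m before braking
braking distance = 1.7000²/(2·4.0000) = 0.3613 m
human closes 2.0000·0.4650 = 0.9300 m
margins: 0.2000+0.0000+0.0050 = 0.2050 m
S_min ≈ 0.0680+0.3613+0.9300+0.2050  ⇒  S_min = 6257/4000 m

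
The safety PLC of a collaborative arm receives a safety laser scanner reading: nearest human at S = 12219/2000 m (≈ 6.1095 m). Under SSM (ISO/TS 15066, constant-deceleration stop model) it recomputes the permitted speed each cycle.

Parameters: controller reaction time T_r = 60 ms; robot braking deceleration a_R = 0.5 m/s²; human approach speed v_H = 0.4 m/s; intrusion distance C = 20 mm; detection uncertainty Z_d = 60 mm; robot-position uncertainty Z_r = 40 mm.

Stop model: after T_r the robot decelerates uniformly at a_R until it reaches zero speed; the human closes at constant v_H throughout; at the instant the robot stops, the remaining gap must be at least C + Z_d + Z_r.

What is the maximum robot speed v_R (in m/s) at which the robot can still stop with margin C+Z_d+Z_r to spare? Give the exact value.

quadratic (1)·v² + (43/50)·v + (-11931/2000) = 0
  disc = (43/50)² − 4·(1)·(-11931/2000) = 15376/625 ; √disc = 124/25
  v_R = (−(43/50) + 124/25) / (2·(1)) = 41/20 m/s
check:
braking lasts T_s = (41/20)/(1/2) = 4.1000 s
reaction-phase robot travel = 2.0500·0.0600 = 0.1230 m
braking distance = 2.0500²/(2·0.5000) = 4.2025 m
person approaches 0.4000·(0.0600+4.1000) = 1.6640 m
C+Z_d+Z_r = 0.0200+0.0600+0.0400 = 0.1200 m
sum ≈ 0.1230+4.2025+1.6640+0.1200 ≈ 6.1095 m = S ✓

v_R_max = 41/20 m/s = 2.0500 m/s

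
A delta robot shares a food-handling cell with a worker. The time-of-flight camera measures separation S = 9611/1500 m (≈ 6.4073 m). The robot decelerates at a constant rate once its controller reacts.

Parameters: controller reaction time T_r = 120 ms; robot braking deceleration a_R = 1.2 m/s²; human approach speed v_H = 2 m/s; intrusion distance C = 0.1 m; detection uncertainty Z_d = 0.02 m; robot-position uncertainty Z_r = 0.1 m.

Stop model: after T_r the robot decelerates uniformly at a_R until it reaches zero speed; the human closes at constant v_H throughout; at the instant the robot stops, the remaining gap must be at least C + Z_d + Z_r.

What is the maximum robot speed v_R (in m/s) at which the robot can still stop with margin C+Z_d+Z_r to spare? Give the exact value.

v_R_max = 11/5 m/s = 2.2000 m/s

collect terms ⇒ (5/12)·v_R² + (134/75)·v_R + (-8921/1500) = 0
  disc = (134/75)² − 4·(5/12)·(-8921/1500) = 32761/2500 ; √disc = 181/50
  v_R = (−(134/75) + 181/50) / (2·(5/12)) = 11/5 m/s
check:
T_s = v_R/a_R = (11/5)/(6/5) = 1.8333 s
reaction-phase robot travel = 2.2000·0.1200 = 0.2640 m
robot under decel: 2.2000²/(2·1.2000) = 2.0167 m
human closes 2.0000·1.9533 = 3.9067 m
residual clearance needed = 0.1000+0.0200+0.1000 = 0.2200 m
sum ≈ 0.2640+2.0167+3.9067+0.2200 ≈ 6.4073 m = S ✓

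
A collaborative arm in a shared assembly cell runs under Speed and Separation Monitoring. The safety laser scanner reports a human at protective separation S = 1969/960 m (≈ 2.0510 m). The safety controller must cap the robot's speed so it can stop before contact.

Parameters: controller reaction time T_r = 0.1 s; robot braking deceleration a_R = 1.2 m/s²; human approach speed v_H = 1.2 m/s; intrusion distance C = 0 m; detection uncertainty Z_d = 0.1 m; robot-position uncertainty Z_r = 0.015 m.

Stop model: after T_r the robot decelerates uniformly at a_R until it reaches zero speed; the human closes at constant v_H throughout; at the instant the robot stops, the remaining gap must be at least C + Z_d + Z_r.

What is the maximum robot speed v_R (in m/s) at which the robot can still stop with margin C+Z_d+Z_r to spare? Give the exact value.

at the boundary: (5/12)·v² + (11/10)·v + (-8717/4800) = 0
  disc = (11/10)² − 4·(5/12)·(-8717/4800) = 61009/14400 ; √disc = 247/120
  v_R = (−(11/10) + 247/120) / (2·(5/12)) = 23/20 m/s
check:
stop time T_s = (23/20)/(6/5) = 0.9583 s
robot covers v_R·T_r = 1.1500·0.1000 = 0.1150 m before braking
robot under decel: 1.1500²/(2·1.2000) = 0.5510 m
human closes 1.2000·1.0583 = 1.2700 m
residual clearance needed = 0.0000+0.1000+0.0150 = 0.1150 m
sum ≈ 0.1150+0.5510+1.2700+0.1150 ≈ 2.0510 m = S ✓

v_R_max = 23/20 m/s = 1.1500 m/s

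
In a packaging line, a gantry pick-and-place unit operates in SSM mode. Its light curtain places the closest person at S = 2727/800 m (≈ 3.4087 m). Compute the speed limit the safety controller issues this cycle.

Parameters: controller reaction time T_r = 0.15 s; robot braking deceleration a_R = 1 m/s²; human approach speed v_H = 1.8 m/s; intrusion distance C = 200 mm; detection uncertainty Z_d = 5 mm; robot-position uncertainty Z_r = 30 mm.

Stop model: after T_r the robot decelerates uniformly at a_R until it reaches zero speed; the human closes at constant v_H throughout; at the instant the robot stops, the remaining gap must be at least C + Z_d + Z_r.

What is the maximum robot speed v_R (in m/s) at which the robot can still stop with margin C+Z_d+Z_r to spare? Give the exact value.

v_R_max = 23/20 m/s = 1.1500 m/s

collect terms ⇒ (1/2)·v_R² + (39/20)·v_R + (-2323/800) = 0
  disc = (39/20)² − 4·(1/2)·(-2323/800) = 961/100 ; √disc = 31/10
  v_R = (−(39/20) + 31/10) / (2·(1/2)) = 23/20 m/s
check:
stop time T_s = (23/20)/1 = 1.1500 s
reaction-phase robot travel = 1.1500·0.1500 = 0.1725 m
robot under decel: 1.1500²/(2·1.0000) = 0.6613 m
human closes 1.8000·1.3000 = 2.3400 m
margins: 0.2000+0.0050+0.0300 = 0.2350 m
sum ≈ 0.1725+0.6613+2.3400+0.2350 ≈ 3.4087 m = S ✓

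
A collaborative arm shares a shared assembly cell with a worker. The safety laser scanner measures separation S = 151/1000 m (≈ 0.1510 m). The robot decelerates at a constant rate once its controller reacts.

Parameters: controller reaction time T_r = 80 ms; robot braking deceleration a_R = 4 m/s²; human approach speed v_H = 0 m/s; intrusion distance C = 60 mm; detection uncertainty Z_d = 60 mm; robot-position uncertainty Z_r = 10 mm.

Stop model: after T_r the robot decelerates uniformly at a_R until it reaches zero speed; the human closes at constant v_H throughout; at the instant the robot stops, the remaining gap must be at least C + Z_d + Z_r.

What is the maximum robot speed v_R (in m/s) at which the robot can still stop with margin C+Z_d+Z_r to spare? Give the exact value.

v_R_max = 1/5 m/s = 0.2000 m/s

collect terms ⇒ (1/8)·v_R² + (2/25)·v_R + (-21/1000) = 0
  disc = (2/25)² − 4·(1/8)·(-21/1000) = 169/10000 ; √disc = 13/100
  v_R = (−(2/25) + 13/100) / (2·(1/8)) = 1/5 m/s
check:
stop time T_s = (1/5)/4 = 0.0500 s
robot in T_r: 0.2000·0.0800 = 0.0160 m
robot under decel: 0.2000²/(2·4.0000) = 0.0050 m
person approaches 0.0000·(0.0800+0.0500) = 0.0000 m
C+Z_d+Z_r = 0.0600+0.0600+0.0100 = 0.1300 m
sum ≈ 0.0160+0.0050+0.0000+0.1300 ≈ 0.1510 m = S ✓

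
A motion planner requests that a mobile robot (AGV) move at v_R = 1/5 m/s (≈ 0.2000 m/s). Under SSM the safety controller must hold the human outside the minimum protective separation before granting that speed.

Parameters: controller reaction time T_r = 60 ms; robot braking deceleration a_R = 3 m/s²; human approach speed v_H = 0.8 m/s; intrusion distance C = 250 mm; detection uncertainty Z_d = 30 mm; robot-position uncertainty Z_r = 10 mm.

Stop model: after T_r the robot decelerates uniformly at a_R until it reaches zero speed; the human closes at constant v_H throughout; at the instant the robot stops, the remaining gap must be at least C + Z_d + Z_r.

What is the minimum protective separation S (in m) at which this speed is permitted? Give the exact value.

stop time T_s = (1/5)/3 = 0.0667 s
reaction-phase robot travel = 0.2000·0.0600 = 0.0120 m
braking distance = 0.2000²/(2·3.0000) = 0.0067 m
human over T_r+T_s: 0.8000·(0.0600+0.0667) = 0.1013 m
margins: 0.2500+0.0300+0.0100 = 0.2900 m
S_min ≈ 0.0120+0.0067+0.1013+0.2900  ⇒  S_min = 41/100 m

S_min = 41/100 m = 0.4100 m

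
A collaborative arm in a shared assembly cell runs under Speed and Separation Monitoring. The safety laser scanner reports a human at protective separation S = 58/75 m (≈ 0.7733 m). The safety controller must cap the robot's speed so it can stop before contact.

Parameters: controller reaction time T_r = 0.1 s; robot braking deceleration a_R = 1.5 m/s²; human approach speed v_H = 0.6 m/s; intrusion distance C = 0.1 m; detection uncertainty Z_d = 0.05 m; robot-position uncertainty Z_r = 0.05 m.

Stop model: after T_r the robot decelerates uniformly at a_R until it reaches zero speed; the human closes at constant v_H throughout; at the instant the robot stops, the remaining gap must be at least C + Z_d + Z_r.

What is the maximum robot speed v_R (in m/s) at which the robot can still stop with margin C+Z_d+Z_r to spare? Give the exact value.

v_R_max = 7/10 m/s = 0.7000 m/s

at the boundary: (1/3)·v² + (1/2)·v + (-77/150) = 0
  disc = (1/2)² − 4·(1/3)·(-77/150) = 841/900 ; √disc = 29/30
  v_R = (−(1/2) + 29/30) / (2·(1/3)) = 7/10 m/s
check:
braking lasts T_s = (7/10)/(3/2) = 0.4667 s
reaction-phase robot travel = 0.7000·0.1000 = 0.0700 m
robot covers 0.7000·0.4667 − ½·1.5000·0.4667² = 0.1633 m while stopping
human over T_r+T_s: 0.6000·(0.1000+0.4667) = 0.3400 m
residual clearance needed = 0.1000+0.0500+0.0500 = 0.2000 m
sum ≈ 0.0700+0.1633+0.3400+0.2000 ≈ 0.7733 m = S ✓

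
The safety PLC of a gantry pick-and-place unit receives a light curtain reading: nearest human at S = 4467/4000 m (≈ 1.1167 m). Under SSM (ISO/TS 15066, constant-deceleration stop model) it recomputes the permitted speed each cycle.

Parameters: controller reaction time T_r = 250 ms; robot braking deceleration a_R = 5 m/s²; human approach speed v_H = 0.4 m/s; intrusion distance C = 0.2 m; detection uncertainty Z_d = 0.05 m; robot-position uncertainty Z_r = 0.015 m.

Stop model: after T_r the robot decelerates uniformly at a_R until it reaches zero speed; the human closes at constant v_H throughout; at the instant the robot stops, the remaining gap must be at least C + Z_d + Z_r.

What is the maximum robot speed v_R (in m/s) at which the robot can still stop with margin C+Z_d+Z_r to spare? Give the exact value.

v_R_max = 31/20 m/s = 1.5500 m/s

collect terms ⇒ (1/10)·v_R² + (33/100)·v_R + (-3007/4000) = 0
  disc = (33/100)² − 4·(1/10)·(-3007/4000) = 256/625 ; √disc = 16/25
  v_R = (−(33/100) + 16/25) / (2·(1/10)) = 31/20 m/s
check:
T_s = v_R/a_R = (31/20)/5 = 0.3100 s
robot covers v_R·T_r = 1.5500·0.2500 = 0.3875 m before braking
braking distance = 1.5500²/(2·5.0000) = 0.2402 m
person approaches 0.4000·(0.2500+0.3100) = 0.2240 m
C+Z_d+Z_r = 0.2000+0.0500+0.0150 = 0.2650 m
sum ≈ 0.3875+0.2402+0.2240+0.2650 ≈ 1.1167 m = S ✓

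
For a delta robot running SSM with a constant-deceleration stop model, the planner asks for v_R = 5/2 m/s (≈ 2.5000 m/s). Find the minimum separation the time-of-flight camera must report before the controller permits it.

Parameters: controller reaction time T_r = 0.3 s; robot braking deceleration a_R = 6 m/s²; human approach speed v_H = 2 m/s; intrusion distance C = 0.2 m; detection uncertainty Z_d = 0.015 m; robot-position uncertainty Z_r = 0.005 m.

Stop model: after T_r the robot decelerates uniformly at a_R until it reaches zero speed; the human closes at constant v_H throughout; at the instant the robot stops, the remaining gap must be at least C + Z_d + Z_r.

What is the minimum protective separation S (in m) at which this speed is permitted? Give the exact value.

S_min = 3509/1200 m = 2.9242 m

T_s = v_R/a_R = (5/2)/6 = 0.4167 s
reaction-phase robot travel = 2.5000·0.3000 = 0.7500 m
robot under decel: 2.5000²/(2·6.0000) = 0.5208 m
human over T_r+T_s: 2.0000·(0.3000+0.4167) = 1.4333 m
C+Z_d+Z_r = 0.2000+0.0150+0.0050 = 0.2200 m
S_min ≈ 0.7500+0.5208+1.4333+0.2200  ⇒  S_min = 3509/1200 m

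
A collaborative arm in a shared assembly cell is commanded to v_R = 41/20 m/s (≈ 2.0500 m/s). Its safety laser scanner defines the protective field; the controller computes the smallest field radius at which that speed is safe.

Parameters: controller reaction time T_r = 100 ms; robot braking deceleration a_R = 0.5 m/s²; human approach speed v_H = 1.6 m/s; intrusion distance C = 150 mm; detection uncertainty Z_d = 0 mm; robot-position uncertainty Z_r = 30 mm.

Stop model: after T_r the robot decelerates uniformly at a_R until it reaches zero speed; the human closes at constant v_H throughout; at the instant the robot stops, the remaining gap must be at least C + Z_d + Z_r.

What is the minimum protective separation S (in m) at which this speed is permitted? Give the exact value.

S_min = 4523/400 m = 11.3075 m

stop time T_s = (41/20)/(1/2) = 4.1000 s
robot in T_r: 2.0500·0.1000 = 0.2050 m
robot under decel: 2.0500²/(2·0.5000) = 4.2025 m
human closes 1.6000·4.2000 = 6.7200 m
C+Z_d+Z_r = 0.1500+0.0000+0.0300 = 0.1800 m
S_min ≈ 0.2050+4.2025+6.7200+0.1800  ⇒  S_min = 4523/400 m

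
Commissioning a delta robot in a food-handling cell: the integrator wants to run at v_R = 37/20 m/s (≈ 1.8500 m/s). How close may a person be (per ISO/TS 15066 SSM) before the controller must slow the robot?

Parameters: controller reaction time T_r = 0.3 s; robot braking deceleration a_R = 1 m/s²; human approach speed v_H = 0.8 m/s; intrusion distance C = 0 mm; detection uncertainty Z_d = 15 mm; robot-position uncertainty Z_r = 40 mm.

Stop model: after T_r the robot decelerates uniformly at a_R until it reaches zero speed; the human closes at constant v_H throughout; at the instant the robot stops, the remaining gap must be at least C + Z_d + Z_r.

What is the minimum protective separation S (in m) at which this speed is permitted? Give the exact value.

braking lasts T_s = (37/20)/1 = 1.8500 s
reaction-phase robot travel = 1.8500·0.3000 = 0.5550 m
braking distance = 1.8500²/(2·1.0000) = 1.7112 m
person approaches 0.8000·(0.3000+1.8500) = 1.7200 m
margins: 0.0000+0.0150+0.0400 = 0.0550 m
S_min ≈ 0.5550+1.7112+1.7200+0.0550  ⇒  S_min = 3233/800 m

S_min = 3233/800 m = 4.0412 m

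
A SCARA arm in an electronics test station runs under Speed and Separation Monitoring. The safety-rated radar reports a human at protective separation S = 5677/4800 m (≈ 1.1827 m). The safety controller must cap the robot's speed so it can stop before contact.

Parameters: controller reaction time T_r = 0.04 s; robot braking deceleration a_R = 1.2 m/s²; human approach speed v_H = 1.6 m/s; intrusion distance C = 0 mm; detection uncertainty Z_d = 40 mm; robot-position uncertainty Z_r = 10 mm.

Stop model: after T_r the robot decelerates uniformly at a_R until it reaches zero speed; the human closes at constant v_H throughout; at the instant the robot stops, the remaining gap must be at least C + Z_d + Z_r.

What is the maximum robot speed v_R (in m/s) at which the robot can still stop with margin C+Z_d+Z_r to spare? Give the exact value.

collect terms ⇒ (5/12)·v_R² + (103/75)·v_R + (-25649/24000) = 0
  disc = (103/75)² − 4·(5/12)·(-25649/24000) = 146689/40000 ; √disc = 383/200
  v_R = (−(103/75) + 383/200) / (2·(5/12)) = 13/20 m/s
check:
braking lasts T_s = (13/20)/(6/5) = 0.5417 s
robot in T_r: 0.6500·0.0400 = 0.0260 m
robot covers 0.6500·0.5417 − ½·1.2000·0.5417² = 0.1760 m while stopping
human over T_r+T_s: 1.6000·(0.0400+0.5417) = 0.9307 m
residual clearance needed = 0.0000+0.0400+0.0100 = 0.0500 m
sum ≈ 0.0260+0.1760+0.9307+0.0500 ≈ 1.1827 m = S ✓

v_R_max = 13/20 m/s = 0.6500 m/s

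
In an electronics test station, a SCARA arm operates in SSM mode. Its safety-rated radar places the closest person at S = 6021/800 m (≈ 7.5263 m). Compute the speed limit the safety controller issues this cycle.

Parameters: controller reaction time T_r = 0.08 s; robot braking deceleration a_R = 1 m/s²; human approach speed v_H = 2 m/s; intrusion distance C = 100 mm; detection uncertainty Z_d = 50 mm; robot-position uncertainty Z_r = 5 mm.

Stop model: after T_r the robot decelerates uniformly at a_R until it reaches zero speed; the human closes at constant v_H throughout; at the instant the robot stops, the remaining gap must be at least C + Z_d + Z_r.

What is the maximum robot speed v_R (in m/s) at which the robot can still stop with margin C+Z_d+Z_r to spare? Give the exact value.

at the boundary: (1/2)·v² + (52/25)·v + (-5769/800) = 0
  disc = (52/25)² − 4·(1/2)·(-5769/800) = 187489/10000 ; √disc = 433/100
  v_R = (−(52/25) + 433/100) / (2·(1/2)) = 9/4 m/s
check:
braking lasts T_s = (9/4)/1 = 2.2500 s
reaction-phase robot travel = 2.2500·0.0800 = 0.1800 m
robot covers 2.2500·2.2500 − ½·1.0000·2.2500² = 2.5312 m while stopping
human closes 2.0000·2.3300 = 4.6600 m
margins: 0.1000+0.0500+0.0050 = 0.1550 m
sum ≈ 0.1800+2.5312+4.6600+0.1550 ≈ 7.5263 m = S ✓

v_R_max = 9/4 m/s = 2.2500 m/s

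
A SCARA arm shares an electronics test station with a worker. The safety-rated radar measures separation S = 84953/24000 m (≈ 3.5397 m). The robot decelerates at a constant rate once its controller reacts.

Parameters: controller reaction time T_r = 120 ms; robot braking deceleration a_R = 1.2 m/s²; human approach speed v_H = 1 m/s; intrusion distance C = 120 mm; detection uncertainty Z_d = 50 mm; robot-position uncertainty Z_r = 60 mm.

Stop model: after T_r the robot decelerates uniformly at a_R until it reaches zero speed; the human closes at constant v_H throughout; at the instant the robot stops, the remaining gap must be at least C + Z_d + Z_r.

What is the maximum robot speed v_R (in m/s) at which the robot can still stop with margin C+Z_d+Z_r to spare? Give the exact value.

quadratic (5/12)·v² + (143/150)·v + (-76553/24000) = 0
  disc = (143/150)² − 4·(5/12)·(-76553/24000) = 249001/40000 ; √disc = 499/200
  v_R = (−(143/150) + 499/200) / (2·(5/12)) = 37/20 m/s
check:
stop time T_s = (37/20)/(6/5) = 1.5417 s
robot covers v_R·T_r = 1.8500·0.1200 = 0.2220 m before braking
robot covers 1.8500·1.5417 − ½·1.2000·1.5417² = 1.4260 m while stopping
human over T_r+T_s: 1.0000·(0.1200+1.5417) = 1.6617 m
C+Z_d+Z_r = 0.1200+0.0500+0.0600 = 0.2300 m
sum ≈ 0.2220+1.4260+1.6617+0.2300 ≈ 3.5397 m = S ✓

v_R_max = 37/20 m/s = 1.8500 m/s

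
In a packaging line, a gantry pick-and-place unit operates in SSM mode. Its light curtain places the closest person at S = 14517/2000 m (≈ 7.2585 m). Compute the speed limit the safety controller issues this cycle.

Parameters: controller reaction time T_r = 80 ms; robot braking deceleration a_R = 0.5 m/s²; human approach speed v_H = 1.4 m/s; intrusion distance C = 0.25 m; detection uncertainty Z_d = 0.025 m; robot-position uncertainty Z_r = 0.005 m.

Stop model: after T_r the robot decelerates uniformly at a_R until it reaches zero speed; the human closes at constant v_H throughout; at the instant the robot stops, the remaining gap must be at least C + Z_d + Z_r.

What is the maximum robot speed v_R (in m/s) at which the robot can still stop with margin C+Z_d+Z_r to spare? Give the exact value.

v_R_max = 31/20 m/s = 1.5500 m/s

quadratic (1)·v² + (72/25)·v + (-13733/2000) = 0
  disc = (72/25)² − 4·(1)·(-13733/2000) = 89401/2500 ; √disc = 299/50
  v_R = (−(72/25) + 299/50) / (2·(1)) = 31/20 m/s
check:
stop time T_s = (31/20)/(1/2) = 3.1000 s
robot in T_r: 1.5500·0.0800 = 0.1240 m
braking distance = 1.5500²/(2·0.5000) = 2.4025 m
person approaches 1.4000·(0.0800+3.1000) = 4.4520 m
margins: 0.2500+0.0250+0.0050 = 0.2800 m
sum ≈ 0.1240+2.4025+4.4520+0.2800 ≈ 7.2585 m = S ✓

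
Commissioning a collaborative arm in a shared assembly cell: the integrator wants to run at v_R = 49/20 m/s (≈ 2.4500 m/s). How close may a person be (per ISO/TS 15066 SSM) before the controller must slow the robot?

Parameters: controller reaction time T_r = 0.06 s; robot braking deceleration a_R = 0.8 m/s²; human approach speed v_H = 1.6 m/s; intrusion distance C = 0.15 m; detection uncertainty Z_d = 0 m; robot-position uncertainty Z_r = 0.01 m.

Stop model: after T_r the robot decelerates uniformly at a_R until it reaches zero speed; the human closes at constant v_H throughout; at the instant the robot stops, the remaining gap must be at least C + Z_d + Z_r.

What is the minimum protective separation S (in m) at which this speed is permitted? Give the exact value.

S_min = 144873/16000 m = 9.0546 m

braking lasts T_s = (49/20)/(4/5) = 3.0625 s
robot covers v_R·T_r = 2.4500·0.0600 = 0.1470 m before braking
braking distance = 2.4500²/(2·0.8000) = 3.7516 m
human over T_r+T_s: 1.6000·(0.0600+3.0625) = 4.9960 m
margins: 0.1500+0.0000+0.0100 = 0.1600 m
S_min ≈ 0.1470+3.7516+4.9960+0.1600  ⇒  S_min = 144873/16000 m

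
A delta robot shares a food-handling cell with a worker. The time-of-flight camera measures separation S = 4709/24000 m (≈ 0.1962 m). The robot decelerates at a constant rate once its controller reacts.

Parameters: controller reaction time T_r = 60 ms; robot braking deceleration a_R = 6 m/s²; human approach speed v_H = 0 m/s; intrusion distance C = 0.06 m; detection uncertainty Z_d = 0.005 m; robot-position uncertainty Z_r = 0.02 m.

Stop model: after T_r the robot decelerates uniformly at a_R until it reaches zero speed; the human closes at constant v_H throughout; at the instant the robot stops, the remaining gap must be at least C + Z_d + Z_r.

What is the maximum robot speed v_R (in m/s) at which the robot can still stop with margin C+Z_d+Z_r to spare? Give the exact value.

v_R_max = 17/20 m/s = 0.8500 m/s

collect terms ⇒ (1/12)·v_R² + (3/50)·v_R + (-2669/24000) = 0
  disc = (3/50)² − 4·(1/12)·(-2669/24000) = 14641/360000 ; √disc = 121/600
  v_R = (−(3/50) + 121/600) / (2·(1/12)) = 17/20 m/s
check:
stop time T_s = (17/20)/6 = 0.1417 s
reaction-phase robot travel = 0.8500·0.0600 = 0.0510 m
braking distance = 0.8500²/(2·6.0000) = 0.0602 m
human closes 0.0000·0.2017 = 0.0000 m
C+Z_d+Z_r = 0.0600+0.0050+0.0200 = 0.0850 m
sum ≈ 0.0510+0.0602+0.0000+0.0850 ≈ 0.1962 m = S ✓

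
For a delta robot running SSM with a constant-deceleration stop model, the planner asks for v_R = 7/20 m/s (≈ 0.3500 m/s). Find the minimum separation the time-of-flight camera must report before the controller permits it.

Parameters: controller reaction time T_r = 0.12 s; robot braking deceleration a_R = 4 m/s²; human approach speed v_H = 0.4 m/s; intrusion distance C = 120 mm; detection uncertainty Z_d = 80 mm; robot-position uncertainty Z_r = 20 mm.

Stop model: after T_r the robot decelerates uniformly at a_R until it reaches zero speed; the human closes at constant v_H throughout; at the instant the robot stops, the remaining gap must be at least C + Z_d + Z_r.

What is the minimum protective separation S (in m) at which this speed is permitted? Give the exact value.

S_min = 1153/3200 m = 0.3603 m

T_s = v_R/a_R = (7/20)/4 = 0.0875 s
robot covers v_R·T_r = 0.3500·0.1200 = 0.0420 m before braking
robot under decel: 0.3500²/(2·4.0000) = 0.0153 m
human over T_r+T_s: 0.4000·(0.1200+0.0875) = 0.0830 m
residual clearance needed = 0.1200+0.0800+0.0200 = 0.2200 m
S_min ≈ 0.0420+0.0153+0.0830+0.2200  ⇒  S_min = 1153/3200 m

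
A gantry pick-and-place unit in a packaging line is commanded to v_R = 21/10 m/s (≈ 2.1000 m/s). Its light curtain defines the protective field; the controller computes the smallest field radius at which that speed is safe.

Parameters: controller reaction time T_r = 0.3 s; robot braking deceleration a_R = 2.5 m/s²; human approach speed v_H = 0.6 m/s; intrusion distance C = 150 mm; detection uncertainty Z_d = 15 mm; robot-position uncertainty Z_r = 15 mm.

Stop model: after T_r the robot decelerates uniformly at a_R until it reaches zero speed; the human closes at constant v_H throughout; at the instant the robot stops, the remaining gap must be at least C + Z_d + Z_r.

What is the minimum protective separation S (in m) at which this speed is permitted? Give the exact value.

S_min = 297/125 m = 2.3760 m

stop time T_s = (21/10)/(5/2) = 0.8400 s
reaction-phase robot travel = 2.1000·0.3000 = 0.6300 m
braking distance = 2.1000²/(2·2.5000) = 0.8820 m
human closes 0.6000·1.1400 = 0.6840 m
margins: 0.1500+0.0150+0.0150 = 0.1800 m
S_min ≈ 0.6300+0.8820+0.6840+0.1800  ⇒  S_min = 297/125 m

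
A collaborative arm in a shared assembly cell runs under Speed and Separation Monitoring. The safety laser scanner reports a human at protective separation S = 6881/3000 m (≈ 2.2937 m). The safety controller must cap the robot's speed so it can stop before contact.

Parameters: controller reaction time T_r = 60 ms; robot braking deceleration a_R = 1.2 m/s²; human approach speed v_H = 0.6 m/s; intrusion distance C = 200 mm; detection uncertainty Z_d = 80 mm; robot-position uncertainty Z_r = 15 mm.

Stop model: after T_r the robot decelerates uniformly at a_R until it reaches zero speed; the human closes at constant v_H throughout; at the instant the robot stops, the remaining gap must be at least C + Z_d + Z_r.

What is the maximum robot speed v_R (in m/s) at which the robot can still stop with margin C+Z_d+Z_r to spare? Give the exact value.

at the boundary: (5/12)·v² + (14/25)·v + (-736/375) = 0
  disc = (14/25)² − 4·(5/12)·(-736/375) = 20164/5625 ; √disc = 142/75
  v_R = (−(14/25) + 142/75) / (2·(5/12)) = 8/5 m/s
check:
T_s = v_R/a_R = (8/5)/(6/5) = 1.3333 s
reaction-phase robot travel = 1.6000·0.0600 = 0.0960 m
robot under decel: 1.6000²/(2·1.2000) = 1.0667 m
person approaches 0.6000·(0.0600+1.3333) = 0.8360 m
residual clearance needed = 0.2000+0.0800+0.0150 = 0.2950 m
sum ≈ 0.0960+1.0667+0.8360+0.2950 ≈ 2.2937 m = S ✓

v_R_max = 8/5 m/s = 1.6000 m/s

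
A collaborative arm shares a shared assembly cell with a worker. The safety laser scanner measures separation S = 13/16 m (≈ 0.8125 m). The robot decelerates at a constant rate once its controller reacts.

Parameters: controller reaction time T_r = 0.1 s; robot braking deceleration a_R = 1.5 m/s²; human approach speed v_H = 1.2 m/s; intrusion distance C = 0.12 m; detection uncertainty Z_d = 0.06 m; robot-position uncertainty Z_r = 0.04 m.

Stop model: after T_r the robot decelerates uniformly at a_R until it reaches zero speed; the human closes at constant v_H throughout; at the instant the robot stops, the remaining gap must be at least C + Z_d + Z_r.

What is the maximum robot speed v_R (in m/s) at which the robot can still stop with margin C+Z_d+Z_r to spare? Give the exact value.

v_R_max = 9/20 m/s = 0.4500 m/s

quadratic (1/3)·v² + (9/10)·v + (-189/400) = 0
  disc = (9/10)² − 4·(1/3)·(-189/400) = 36/25 ; √disc = 6/5
  v_R = (−(9/10) + 6/5) / (2·(1/3)) = 9/20 m/s
check:
braking lasts T_s = (9/20)/(3/2) = 0.3000 s
robot in T_r: 0.4500·0.1000 = 0.0450 m
braking distance = 0.4500²/(2·1.5000) = 0.0675 m
person approaches 1.2000·(0.1000+0.3000) = 0.4800 m
margins: 0.1200+0.0600+0.0400 = 0.2200 m
sum ≈ 0.0450+0.0675+0.4800+0.2200 ≈ 0.8125 m = S ✓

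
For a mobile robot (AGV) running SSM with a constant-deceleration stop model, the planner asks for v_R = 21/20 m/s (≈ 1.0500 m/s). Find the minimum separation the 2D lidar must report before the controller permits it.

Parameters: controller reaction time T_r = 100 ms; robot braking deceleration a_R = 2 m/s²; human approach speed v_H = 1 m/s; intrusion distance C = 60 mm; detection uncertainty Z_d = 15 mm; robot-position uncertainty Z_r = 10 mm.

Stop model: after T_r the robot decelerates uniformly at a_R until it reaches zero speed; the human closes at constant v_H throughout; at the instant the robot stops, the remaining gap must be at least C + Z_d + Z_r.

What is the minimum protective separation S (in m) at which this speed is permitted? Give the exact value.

S_min = 349/320 m = 1.0906 m

braking lasts T_s = (21/20)/2 = 0.5250 s
robot in T_r: 1.0500·0.1000 = 0.1050 m
robot under decel: 1.0500²/(2·2.0000) = 0.2756 m
human over T_r+T_s: 1.0000·(0.1000+0.5250) = 0.6250 m
margins: 0.0600+0.0150+0.0100 = 0.0850 m
S_min ≈ 0.1050+0.2756+0.6250+0.0850  ⇒  S_min = 349/320 m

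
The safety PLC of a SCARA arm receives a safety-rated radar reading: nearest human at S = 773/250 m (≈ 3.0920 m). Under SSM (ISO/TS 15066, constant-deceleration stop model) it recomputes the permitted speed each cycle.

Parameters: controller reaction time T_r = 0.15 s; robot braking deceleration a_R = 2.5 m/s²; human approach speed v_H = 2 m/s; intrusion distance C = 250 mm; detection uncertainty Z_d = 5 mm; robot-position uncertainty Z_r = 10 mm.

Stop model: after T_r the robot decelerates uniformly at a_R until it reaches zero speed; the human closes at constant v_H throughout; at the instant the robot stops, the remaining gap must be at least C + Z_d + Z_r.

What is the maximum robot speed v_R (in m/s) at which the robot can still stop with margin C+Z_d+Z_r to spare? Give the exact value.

v_R_max = 19/10 m/s = 1.9000 m/s

at the boundary: (1/5)·v² + (19/20)·v + (-2527/1000) = 0
  disc = (19/20)² − 4·(1/5)·(-2527/1000) = 29241/10000 ; √disc = 171/100
  v_R = (−(19/20) + 171/100) / (2·(1/5)) = 19/10 m/s
check:
stop time T_s = (19/10)/(5/2) = 0.7600 s
robot in T_r: 1.9000·0.1500 = 0.2850 m
robot covers 1.9000·0.7600 − ½·2.5000·0.7600² = 0.7220 m while stopping
human over T_r+T_s: 2.0000·(0.1500+0.7600) = 1.8200 m
residual clearance needed = 0.2500+0.0050+0.0100 = 0.2650 m
sum ≈ 0.2850+0.7220+1.8200+0.2650 ≈ 3.0920 m = S ✓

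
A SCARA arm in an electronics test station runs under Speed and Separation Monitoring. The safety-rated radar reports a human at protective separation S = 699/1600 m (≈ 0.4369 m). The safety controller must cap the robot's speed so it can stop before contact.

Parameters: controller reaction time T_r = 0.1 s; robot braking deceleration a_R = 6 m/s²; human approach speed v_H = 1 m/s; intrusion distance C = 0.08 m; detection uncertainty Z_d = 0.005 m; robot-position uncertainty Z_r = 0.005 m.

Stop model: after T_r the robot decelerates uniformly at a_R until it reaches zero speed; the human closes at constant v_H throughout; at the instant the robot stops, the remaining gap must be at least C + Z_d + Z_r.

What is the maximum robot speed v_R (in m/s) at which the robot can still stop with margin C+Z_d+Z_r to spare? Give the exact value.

v_R_max = 3/4 m/s = 0.7500 m/s

collect terms ⇒ (1/12)·v_R² + (4/15)·v_R + (-79/320) = 0
  disc = (4/15)² − 4·(1/12)·(-79/320) = 2209/14400 ; √disc = 47/120
  v_R = (−(4/15) + 47/120) / (2·(1/12)) = 3/4 m/s
check:
T_s = v_R/a_R = (3/4)/6 = 0.1250 s
reaction-phase robot travel = 0.7500·0.1000 = 0.0750 m
robot under decel: 0.7500²/(2·6.0000) = 0.0469 m
person approaches 1.0000·(0.1000+0.1250) = 0.2250 m
C+Z_d+Z_r = 0.0800+0.0050+0.0050 = 0.0900 m
sum ≈ 0.0750+0.0469+0.2250+0.0900 ≈ 0.4369 m = S ✓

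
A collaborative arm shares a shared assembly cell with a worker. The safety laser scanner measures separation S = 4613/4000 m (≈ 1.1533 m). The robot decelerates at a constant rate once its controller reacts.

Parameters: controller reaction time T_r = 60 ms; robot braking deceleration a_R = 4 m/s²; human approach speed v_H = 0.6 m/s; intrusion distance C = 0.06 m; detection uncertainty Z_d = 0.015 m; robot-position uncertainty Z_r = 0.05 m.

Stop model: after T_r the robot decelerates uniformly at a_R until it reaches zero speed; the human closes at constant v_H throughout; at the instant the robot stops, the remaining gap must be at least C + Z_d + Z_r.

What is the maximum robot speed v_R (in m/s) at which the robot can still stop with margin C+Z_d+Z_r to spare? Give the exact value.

v_R_max = 21/10 m/s = 2.1000 m/s

quadratic (1/8)·v² + (21/100)·v + (-3969/4000) = 0
  disc = (21/100)² − 4·(1/8)·(-3969/4000) = 21609/40000 ; √disc = 147/200
  v_R = (−(21/100) + 147/200) / (2·(1/8)) = 21/10 m/s
check:
braking lasts T_s = (21/10)/4 = 0.5250 s
robot in T_r: 2.1000·0.0600 = 0.1260 m
braking distance = 2.1000²/(2·4.0000) = 0.5513 m
human closes 0.6000·0.5850 = 0.3510 m
residual clearance needed = 0.0600+0.0150+0.0500 = 0.1250 m
sum ≈ 0.1260+0.5513+0.3510+0.1250 ≈ 1.1533 m = S ✓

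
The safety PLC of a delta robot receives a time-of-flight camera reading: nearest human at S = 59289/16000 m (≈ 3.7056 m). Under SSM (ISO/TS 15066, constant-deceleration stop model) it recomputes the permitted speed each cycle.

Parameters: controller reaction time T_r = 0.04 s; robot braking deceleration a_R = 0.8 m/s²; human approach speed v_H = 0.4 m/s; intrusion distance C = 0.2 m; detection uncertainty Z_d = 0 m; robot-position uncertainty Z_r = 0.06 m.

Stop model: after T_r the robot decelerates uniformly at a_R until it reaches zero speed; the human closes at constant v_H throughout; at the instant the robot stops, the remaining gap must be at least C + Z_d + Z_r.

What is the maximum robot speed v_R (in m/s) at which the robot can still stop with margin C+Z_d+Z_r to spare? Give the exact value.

quadratic (5/8)·v² + (27/50)·v + (-54873/16000) = 0
  disc = (27/50)² − 4·(5/8)·(-54873/16000) = 1418481/160000 ; √disc = 1191/400
  v_R = (−(27/50) + 1191/400) / (2·(5/8)) = 39/20 m/s
check:
T_s = v_R/a_R = (39/20)/(4/5) = 2.4375 s
reaction-phase robot travel = 1.9500·0.0400 = 0.0780 m
robot covers 1.9500·2.4375 − ½·0.8000·2.4375² = 2.3766 m while stopping
person approaches 0.4000·(0.0400+2.4375) = 0.9910 m
residual clearance needed = 0.2000+0.0000+0.0600 = 0.2600 m
sum ≈ 0.0780+2.3766+0.9910+0.2600 ≈ 3.7056 m = S ✓

v_R_max = 39/20 m/s = 1.9500 m/s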